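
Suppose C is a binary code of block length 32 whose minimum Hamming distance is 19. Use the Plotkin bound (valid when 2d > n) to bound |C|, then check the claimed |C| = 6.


Plotkin bound M ≤ 6; given |C| = 6 ≤ bound (satisfied).

Check applicability: 2d = 38, n = 32.
2d − n = 6 > 0, so Plotkin applies.
Compute d/(2d−n) = 19/6 ≈ 3.1667.
⌊d/(2d−n)⌋ = 3.
Plotkin bound: M ≤ 2·3 = 6.
Given |C| = 6, check: satisfied.
This |C| is at the Plotkin bound.


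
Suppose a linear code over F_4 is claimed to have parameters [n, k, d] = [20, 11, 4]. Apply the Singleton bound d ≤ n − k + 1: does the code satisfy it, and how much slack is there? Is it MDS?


Singleton RHS = n − k + 1 = 10, slack = 6, bound satisfied, not MDS.

Singleton bound: d ≤ n − k + 1.
Here n = 20, k = 11, so n − k + 1 = 10.
Given d = 4, check d ≤ 10: YES.
Slack = (n − k + 1) − d = 6.
The code is NOT MDS (slack = 6 > 0).
Description: the claimed parameters are [20, 11, 4]_4; such a code would be non-MDS.


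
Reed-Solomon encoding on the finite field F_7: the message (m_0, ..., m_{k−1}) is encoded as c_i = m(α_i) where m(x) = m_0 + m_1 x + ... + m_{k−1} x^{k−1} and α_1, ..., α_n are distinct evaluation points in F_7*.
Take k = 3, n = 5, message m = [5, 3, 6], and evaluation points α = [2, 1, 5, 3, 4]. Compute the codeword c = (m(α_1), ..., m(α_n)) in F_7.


c = [0, 0, 2, 5, 1]

Message polynomial: m(x) = 5 + 3·x + 6·x^2 (mod 7).
For each evaluation point α_i, compute m(α_i) mod 7:
  α_1 = 2: Horner steps 6 → 1 → 0, so m(2) = 0.
  α_2 = 1: Horner steps 6 → 2 → 0, so m(1) = 0.
  α_3 = 5: Horner steps 6 → 5 → 2, so m(5) = 2.
  α_4 = 3: Horner steps 6 → 0 → 5, so m(3) = 5.
  α_5 = 4: Horner steps 6 → 6 → 1, so m(4) = 1.
Codeword c = [0, 0, 2, 5, 1] ∈ F_7^5.


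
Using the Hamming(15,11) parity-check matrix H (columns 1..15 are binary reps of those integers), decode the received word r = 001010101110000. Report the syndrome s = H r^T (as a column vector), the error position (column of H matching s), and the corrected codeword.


s = (1, 0, 0, 1)^T, error position = 9, corrected codeword c = 001010100110000

Compute s = H r^T mod 2 one row at a time:
  s_1 = 0 + 1 + 1 + 1 + 0 + 0 + 0 + 0 = 3 ≡ 1 (mod 2).
  s_2 = 0 + 1 + 0 + 1 + 0 + 0 + 0 + 0 = 2 ≡ 0 (mod 2).
  s_3 = 0 + 1 + 0 + 1 + 1 + 1 + 0 + 0 = 4 ≡ 0 (mod 2).
  s_4 = 0 + 1 + 1 + 1 + 1 + 1 + 0 + 0 = 5 ≡ 1 (mod 2).
s = (1, 0, 0, 1)^T — this equals column 9 of H (binary 1001), so error is at position 9.
Correct: flip bit 9 of r = 001010101110000 to get c = 001010100110000.


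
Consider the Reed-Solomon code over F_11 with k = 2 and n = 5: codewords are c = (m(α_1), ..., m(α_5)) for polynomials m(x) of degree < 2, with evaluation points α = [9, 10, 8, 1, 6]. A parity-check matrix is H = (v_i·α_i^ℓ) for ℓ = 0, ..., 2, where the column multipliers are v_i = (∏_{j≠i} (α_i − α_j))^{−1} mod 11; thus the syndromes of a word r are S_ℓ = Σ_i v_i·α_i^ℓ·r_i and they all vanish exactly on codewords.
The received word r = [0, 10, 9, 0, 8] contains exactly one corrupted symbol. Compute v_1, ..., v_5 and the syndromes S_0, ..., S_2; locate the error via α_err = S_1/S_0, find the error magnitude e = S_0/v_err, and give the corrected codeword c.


S = (2, 7, 8), error at position 1, error magnitude e = 7, c = [4, 10, 9, 0, 8].

Step 1: column multipliers v_i = (∏_{j≠i}(α_i − α_j))^{−1} mod 11.
  i = 1 (α = 9): (9−10)(9−8)(9−1)(9−6) = (−1)·1·8·3 = −24 ≡ 9, so v_1 = 9^{−1} = 5 (mod 11).
  i = 2 (α = 10): (10−9)(10−8)(10−1)(10−6) = 1·2·9·4 = 72 ≡ 6, so v_2 = 6^{−1} = 2 (mod 11).
  i = 3 (α = 8): (8−9)(8−10)(8−1)(8−6) = (−1)·(−2)·7·2 = 28 ≡ 6, so v_3 = 6^{−1} = 2 (mod 11).
  i = 4 (α = 1): (1−9)(1−10)(1−8)(1−6) = (−8)·(−9)·(−7)·(−5) = 2520 ≡ 1, so v_4 = 1^{−1} = 1 (mod 11).
  i = 5 (α = 6): (6−9)(6−10)(6−8)(6−1) = (−3)·(−4)·(−2)·5 = −120 ≡ 1, so v_5 = 1^{−1} = 1 (mod 11).
  v = [5, 2, 2, 1, 1].
Step 2: syndromes of r = [0, 10, 9, 0, 8] (all sums mod 11).
  S_0 = Σ v_i r_i = 5·0 + 2·10 + 2·9 + 1·0 + 1·8 = 46 ≡ 2.
  S_1 = Σ v_i α_i r_i = 5·9·0 + 2·10·10 + 2·8·9 + 1·1·0 + 1·6·8 = 392 ≡ 7.
  α_i^2 mod 11 = [4, 1, 9, 1, 3].
  S_2 = Σ v_i α_i^2 r_i = 5·4·0 + 2·1·10 + 2·9·9 + 1·1·0 + 1·3·8 = 206 ≡ 8.
  S = (2, 7, 8) ≠ 0, so r is not a codeword (an error is present).
Step 3: locate the error. For a single error e at position i, S_ℓ = v_i·e·α_i^ℓ, so α_err = S_1/S_0.
  S_0^{−1} = 2^{−1} = 6 (mod 11), so α_err = 7·6 = 42 ≡ 9 = α_1. Error position i = 1.
  Consistency check: S_2/S_1 = 8·8 = 64 ≡ 9 = α_err ✓ (single-error assumption holds).
Step 4: error magnitude e = S_0/v_1 = S_0·∏_{j≠1}(α_1 − α_j) = 2·9 = 18 ≡ 7 (mod 11).
Step 5: correct position 1: c_1 = r_1 − e = 0 − 7 ≡ 4 (mod 11). Hence c = [4, 10, 9, 0, 8].
  Check: interpolating c through the α_i gives m(x) = 5 + 6·x (degree < 2) with m(α_i) = c_i for every i, so c is indeed a codeword.


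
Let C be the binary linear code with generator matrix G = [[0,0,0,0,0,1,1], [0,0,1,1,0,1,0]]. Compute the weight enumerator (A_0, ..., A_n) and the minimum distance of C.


Weight distribution: A_0 = 1, A_2 = 1, A_3 = 2. Minimum distance d = 2.

Enumerate all 2^2 = 4 messages m ∈ F_2^2.
For each, compute codeword c = mG in F_2^7, then tally its weight.
  m = 00 → c = 0000000, weight = 0.
  m = 10 → c = 0000011, weight = 2.
  m = 01 → c = 0011010, weight = 3.
  m = 11 → c = 0011001, weight = 3.
Tally weights:
  weight 0: 1 codewords.
  weight 2: 1 codewords.
  weight 3: 2 codewords.
Minimum distance d = smallest w > 0 with A_w > 0 = 2.
Sanity: Σ A_w = 4 = 2^2 = 4 ✓.


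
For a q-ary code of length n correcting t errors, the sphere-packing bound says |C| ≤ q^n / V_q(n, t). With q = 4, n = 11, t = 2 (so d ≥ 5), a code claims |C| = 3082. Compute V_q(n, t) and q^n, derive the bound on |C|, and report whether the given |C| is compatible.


V_q(n, t) = 529, q^n = 4194304, Hamming bound = 7928, |C| = 3082 ≤ bound (satisfied).

Step 1: Compute V_q(n, t) = Σ_{j=0}^2 C(n, j) (q−1)^j.
  j = 0: C(11,0)·(3)^0 = 1·1 = 1.
  j = 1: C(11,1)·(3)^1 = 11·3 = 33.
  j = 2: C(11,2)·(3)^2 = 55·9 = 495.
  V_q(n, t) = 1 + 33 + 495 = 529.
Step 2: q^n = 4^11 = 4194304.
Step 3: Hamming bound ⌊q^n / V_q(n,t)⌋ = ⌊4194304/529⌋ = 7928.
Step 4: Compare |C| = 3082 to 7928: satisfied.
The claimed |C| lies below the Hamming bound.


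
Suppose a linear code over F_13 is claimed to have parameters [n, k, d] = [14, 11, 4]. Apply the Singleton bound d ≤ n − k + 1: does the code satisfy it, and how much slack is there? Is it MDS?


Singleton RHS = n − k + 1 = 4, slack = 0, bound satisfied, MDS.

Singleton bound: d ≤ n − k + 1.
Here n = 14, k = 11, so n − k + 1 = 4.
Given d = 4, check d ≤ 4: YES.
Slack = (n − k + 1) − d = 0.
The code is MDS (slack = 0).
Description: the claimed parameters are [14, 11, 4]_13; such a code would be MDS (meets Singleton bound).


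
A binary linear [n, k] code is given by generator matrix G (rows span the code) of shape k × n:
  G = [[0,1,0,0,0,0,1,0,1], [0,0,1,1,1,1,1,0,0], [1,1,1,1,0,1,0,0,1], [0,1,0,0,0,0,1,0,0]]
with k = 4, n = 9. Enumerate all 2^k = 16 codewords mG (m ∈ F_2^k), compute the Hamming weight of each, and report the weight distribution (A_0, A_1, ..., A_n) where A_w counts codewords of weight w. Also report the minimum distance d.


Weight distribution: A_0 = 1, A_1 = 1, A_2 = 2, A_3 = 2, A_4 = 1, A_5 = 5, A_6 = 4. Minimum distance d = 1.

Enumerate all 2^4 = 16 messages m ∈ F_2^4.
For each, compute codeword c = mG in F_2^9, then tally its weight.
  m = 0000 → c = 000000000, weight = 0.
  m = 1000 → c = 010000101, weight = 3.
  m = 0100 → c = 001111100, weight = 5.
  m = 1100 → c = 011111001, weight = 6.
  m = 0010 → c = 111101001, weight = 6.
  m = 1010 → c = 101101100, weight = 5.
  m = 0110 → c = 110010101, weight = 5.
  m = 1110 → c = 100010000, weight = 2.
  m = 0001 → c = 010000100, weight = 2.
  m = 1001 → c = 000000001, weight = 1.
  m = 0101 → c = 011111000, weight = 5.
  m = 1101 → c = 001111101, weight = 6.
  m = 0011 → c = 101101101, weight = 6.
  m = 1011 → c = 111101000, weight = 5.
  m = 0111 → c = 100010001, weight = 3.
  m = 1111 → c = 110010100, weight = 4.
Tally weights:
  weight 0: 1 codewords.
  weight 1: 1 codewords.
  weight 2: 2 codewords.
  weight 3: 2 codewords.
  weight 4: 1 codewords.
  weight 5: 5 codewords.
  weight 6: 4 codewords.
Minimum distance d = smallest w > 0 with A_w > 0 = 1.
Sanity: Σ A_w = 16 = 2^4 = 16 ✓.


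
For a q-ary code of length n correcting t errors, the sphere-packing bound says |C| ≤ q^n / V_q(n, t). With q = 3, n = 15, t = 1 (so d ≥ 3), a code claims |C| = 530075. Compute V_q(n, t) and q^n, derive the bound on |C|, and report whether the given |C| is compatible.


V_q(n, t) = 31, q^n = 14348907, Hamming bound = 462867, |C| = 530075 > bound (violated).

Step 1: Compute V_q(n, t) = Σ_{j=0}^1 C(n, j) (q−1)^j.
  j = 0: C(15,0)·(2)^0 = 1·1 = 1.
  j = 1: C(15,1)·(2)^1 = 15·2 = 30.
  V_q(n, t) = 1 + 30 = 31.
Step 2: q^n = 3^15 = 14348907.
Step 3: Hamming bound ⌊q^n / V_q(n,t)⌋ = ⌊14348907/31⌋ = 462867.
Step 4: Compare |C| = 530075 to 462867: violated.
The claimed |C| lies above the Hamming bound, so no 3-ary code of length 15 with d ≥ 3 can have 530075 codewords.


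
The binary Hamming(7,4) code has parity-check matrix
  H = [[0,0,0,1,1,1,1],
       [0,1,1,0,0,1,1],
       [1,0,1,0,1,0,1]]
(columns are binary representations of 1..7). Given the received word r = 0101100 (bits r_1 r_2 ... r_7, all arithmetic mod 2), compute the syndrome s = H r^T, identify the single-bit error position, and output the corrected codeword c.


s = (0, 1, 1)^T, error position = 3, corrected codeword c = 0111100

Compute s = H r^T mod 2 one row at a time:
  s_1 = 1 + 1 + 0 + 0 = 2 ≡ 0 (mod 2).
  s_2 = 1 + 0 + 0 + 0 = 1 ≡ 1 (mod 2).
  s_3 = 0 + 0 + 1 + 0 = 1 ≡ 1 (mod 2).
s = (0, 1, 1)^T — this equals column 3 of H (binary 011), so error is at position 3.
Correct: flip bit 3 of r = 0101100 to get c = 0111100.


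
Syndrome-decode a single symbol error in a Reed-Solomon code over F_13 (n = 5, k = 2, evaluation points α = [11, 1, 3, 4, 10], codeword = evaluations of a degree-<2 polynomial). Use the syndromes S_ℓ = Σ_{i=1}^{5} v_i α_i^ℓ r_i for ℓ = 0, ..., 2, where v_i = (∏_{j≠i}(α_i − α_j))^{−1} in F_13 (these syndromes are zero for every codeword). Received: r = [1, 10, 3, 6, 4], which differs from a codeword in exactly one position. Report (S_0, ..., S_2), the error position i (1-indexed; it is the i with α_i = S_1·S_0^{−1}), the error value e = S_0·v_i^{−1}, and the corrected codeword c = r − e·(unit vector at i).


S = (7, 5, 11), error at position 5, error magnitude e = 6, c = [1, 10, 3, 6, 11].

Step 1: column multipliers v_i = (∏_{j≠i}(α_i − α_j))^{−1} mod 13.
  i = 1 (α = 11): (11−1)(11−3)(11−4)(11−10) = 10·8·7·1 = 560 ≡ 1, so v_1 = 1^{−1} = 1 (mod 13).
  i = 2 (α = 1): (1−11)(1−3)(1−4)(1−10) = (−10)·(−2)·(−3)·(−9) = 540 ≡ 7, so v_2 = 7^{−1} = 2 (mod 13).
  i = 3 (α = 3): (3−11)(3−1)(3−4)(3−10) = (−8)·2·(−1)·(−7) = −112 ≡ 5, so v_3 = 5^{−1} = 8 (mod 13).
  i = 4 (α = 4): (4−11)(4−1)(4−3)(4−10) = (−7)·3·1·(−6) = 126 ≡ 9, so v_4 = 9^{−1} = 3 (mod 13).
  i = 5 (α = 10): (10−11)(10−1)(10−3)(10−4) = (−1)·9·7·6 = −378 ≡ 12, so v_5 = 12^{−1} = 12 (mod 13).
  v = [1, 2, 8, 3, 12].
Step 2: syndromes of r = [1, 10, 3, 6, 4] (all sums mod 13).
  S_0 = Σ v_i r_i = 1·1 + 2·10 + 8·3 + 3·6 + 12·4 = 111 ≡ 7.
  S_1 = Σ v_i α_i r_i = 1·11·1 + 2·1·10 + 8·3·3 + 3·4·6 + 12·10·4 = 655 ≡ 5.
  α_i^2 mod 13 = [4, 1, 9, 3, 9].
  S_2 = Σ v_i α_i^2 r_i = 1·4·1 + 2·1·10 + 8·9·3 + 3·3·6 + 12·9·4 = 726 ≡ 11.
  S = (7, 5, 11) ≠ 0, so r is not a codeword (an error is present).
Step 3: locate the error. For a single error e at position i, S_ℓ = v_i·e·α_i^ℓ, so α_err = S_1/S_0.
  S_0^{−1} = 7^{−1} = 2 (mod 13), so α_err = 5·2 = 10 ≡ 10 = α_5. Error position i = 5.
  Consistency check: S_2/S_1 = 11·8 = 88 ≡ 10 = α_err ✓ (single-error assumption holds).
Step 4: error magnitude e = S_0/v_5 = S_0·∏_{j≠5}(α_5 − α_j) = 7·12 = 84 ≡ 6 (mod 13).
Step 5: correct position 5: c_5 = r_5 − e = 4 − 6 ≡ 11 (mod 13). Hence c = [1, 10, 3, 6, 11].
  Check: interpolating c through the α_i gives m(x) = 7 + 3·x (degree < 2) with m(α_i) = c_i for every i, so c is indeed a codeword.


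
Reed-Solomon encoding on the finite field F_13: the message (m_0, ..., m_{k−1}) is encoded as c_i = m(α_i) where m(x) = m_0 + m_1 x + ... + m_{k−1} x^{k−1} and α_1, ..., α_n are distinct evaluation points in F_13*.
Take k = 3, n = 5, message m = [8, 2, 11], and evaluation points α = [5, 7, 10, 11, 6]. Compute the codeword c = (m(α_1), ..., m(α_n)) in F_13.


c = [7, 2, 10, 9, 0]

Message polynomial: m(x) = 8 + 2·x + 11·x^2 (mod 13).
For each evaluation point α_i, compute m(α_i) mod 13:
  α_1 = 5: Horner steps 11 → 5 → 7, so m(5) = 7.
  α_2 = 7: Horner steps 11 → 1 → 2, so m(7) = 2.
  α_3 = 10: Horner steps 11 → 8 → 10, so m(10) = 10.
  α_4 = 11: Horner steps 11 → 6 → 9, so m(11) = 9.
  α_5 = 6: Horner steps 11 → 3 → 0, so m(6) = 0.
Codeword c = [7, 2, 10, 9, 0] ∈ F_13^5.


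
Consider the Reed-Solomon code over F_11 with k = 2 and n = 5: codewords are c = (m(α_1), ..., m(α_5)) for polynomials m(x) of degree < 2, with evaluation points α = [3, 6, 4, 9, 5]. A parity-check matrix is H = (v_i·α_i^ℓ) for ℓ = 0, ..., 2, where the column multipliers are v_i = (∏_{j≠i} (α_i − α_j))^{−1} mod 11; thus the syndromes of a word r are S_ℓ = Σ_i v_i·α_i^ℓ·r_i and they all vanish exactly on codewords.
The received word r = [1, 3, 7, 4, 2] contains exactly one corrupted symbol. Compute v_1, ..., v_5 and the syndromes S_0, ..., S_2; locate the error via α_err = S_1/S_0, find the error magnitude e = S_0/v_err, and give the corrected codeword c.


S = (7, 9, 10), error at position 2, error magnitude e = 6, c = [1, 8, 7, 4, 2].

Step 1: column multipliers v_i = (∏_{j≠i}(α_i − α_j))^{−1} mod 11.
  i = 1 (α = 3): (3−6)(3−4)(3−9)(3−5) = (−3)·(−1)·(−6)·(−2) = 36 ≡ 3, so v_1 = 3^{−1} = 4 (mod 11).
  i = 2 (α = 6): (6−3)(6−4)(6−9)(6−5) = 3·2·(−3)·1 = −18 ≡ 4, so v_2 = 4^{−1} = 3 (mod 11).
  i = 3 (α = 4): (4−3)(4−6)(4−9)(4−5) = 1·(−2)·(−5)·(−1) = −10 ≡ 1, so v_3 = 1^{−1} = 1 (mod 11).
  i = 4 (α = 9): (9−3)(9−6)(9−4)(9−5) = 6·3·5·4 = 360 ≡ 8, so v_4 = 8^{−1} = 7 (mod 11).
  i = 5 (α = 5): (5−3)(5−6)(5−4)(5−9) = 2·(−1)·1·(−4) = 8 ≡ 8, so v_5 = 8^{−1} = 7 (mod 11).
  v = [4, 3, 1, 7, 7].
Step 2: syndromes of r = [1, 3, 7, 4, 2] (all sums mod 11).
  S_0 = Σ v_i r_i = 4·1 + 3·3 + 1·7 + 7·4 + 7·2 = 62 ≡ 7.
  S_1 = Σ v_i α_i r_i = 4·3·1 + 3·6·3 + 1·4·7 + 7·9·4 + 7·5·2 = 416 ≡ 9.
  α_i^2 mod 11 = [9, 3, 5, 4, 3].
  S_2 = Σ v_i α_i^2 r_i = 4·9·1 + 3·3·3 + 1·5·7 + 7·4·4 + 7·3·2 = 252 ≡ 10.
  S = (7, 9, 10) ≠ 0, so r is not a codeword (an error is present).
Step 3: locate the error. For a single error e at position i, S_ℓ = v_i·e·α_i^ℓ, so α_err = S_1/S_0.
  S_0^{−1} = 7^{−1} = 8 (mod 11), so α_err = 9·8 = 72 ≡ 6 = α_2. Error position i = 2.
  Consistency check: S_2/S_1 = 10·5 = 50 ≡ 6 = α_err ✓ (single-error assumption holds).
Step 4: error magnitude e = S_0/v_2 = S_0·∏_{j≠2}(α_2 − α_j) = 7·4 = 28 ≡ 6 (mod 11).
Step 5: correct position 2: c_2 = r_2 − e = 3 − 6 ≡ 8 (mod 11). Hence c = [1, 8, 7, 4, 2].
  Check: interpolating c through the α_i gives m(x) = 5 + 6·x (degree < 2) with m(α_i) = c_i for every i, so c is indeed a codeword.


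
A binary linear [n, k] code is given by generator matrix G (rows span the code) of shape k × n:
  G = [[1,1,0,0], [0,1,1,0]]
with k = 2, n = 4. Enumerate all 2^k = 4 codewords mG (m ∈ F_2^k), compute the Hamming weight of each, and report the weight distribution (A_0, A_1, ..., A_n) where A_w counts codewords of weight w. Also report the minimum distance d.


Weight distribution: A_0 = 1, A_2 = 3. Minimum distance d = 2.

Enumerate all 2^2 = 4 messages m ∈ F_2^2.
For each, compute codeword c = mG in F_2^4, then tally its weight.
  m = 00 → c = 0000, weight = 0.
  m = 10 → c = 1100, weight = 2.
  m = 01 → c = 0110, weight = 2.
  m = 11 → c = 1010, weight = 2.
Tally weights:
  weight 0: 1 codewords.
  weight 2: 3 codewords.
Minimum distance d = smallest w > 0 with A_w > 0 = 2.
Sanity: Σ A_w = 4 = 2^2 = 4 ✓.


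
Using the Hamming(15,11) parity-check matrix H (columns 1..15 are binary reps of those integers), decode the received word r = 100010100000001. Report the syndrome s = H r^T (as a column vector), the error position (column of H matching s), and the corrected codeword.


s = (1, 1, 0, 0)^T, error position = 12, corrected codeword c = 100010100001001

Compute s = H r^T mod 2 one row at a time:
  s_1 = 0 + 0 + 0 + 0 + 0 + 0 + 0 + 1 = 1 ≡ 1 (mod 2).
  s_2 = 0 + 1 + 0 + 1 + 0 + 0 + 0 + 1 = 3 ≡ 1 (mod 2).
  s_3 = 0 + 0 + 0 + 1 + 0 + 0 + 0 + 1 = 2 ≡ 0 (mod 2).
  s_4 = 1 + 0 + 1 + 1 + 0 + 0 + 0 + 1 = 4 ≡ 0 (mod 2).
s = (1, 1, 0, 0)^T — this equals column 12 of H (binary 1100), so error is at position 12.
Correct: flip bit 12 of r = 100010100000001 to get c = 100010100001001.


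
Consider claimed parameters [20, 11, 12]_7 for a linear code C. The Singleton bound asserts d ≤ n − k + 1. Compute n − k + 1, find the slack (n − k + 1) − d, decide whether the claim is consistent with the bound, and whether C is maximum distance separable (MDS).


Singleton RHS = n − k + 1 = 10, slack = -2, bound violated (no such code; not MDS).

Singleton bound: d ≤ n − k + 1.
Here n = 20, k = 11, so n − k + 1 = 10.
Given d = 12, check d ≤ 10: NO.
Slack = (n − k + 1) − d = -2.
The slack is negative: d = 12 exceeds n − k + 1 = 10 by 2, so the Singleton bound is violated and no linear [20, 11, 12]_7 code can exist. In particular it is not MDS (MDS requires d = n − k + 1 exactly).
Description: the claimed parameters are [20, 11, 12]_7; such a code would be impossible (violates the Singleton bound).


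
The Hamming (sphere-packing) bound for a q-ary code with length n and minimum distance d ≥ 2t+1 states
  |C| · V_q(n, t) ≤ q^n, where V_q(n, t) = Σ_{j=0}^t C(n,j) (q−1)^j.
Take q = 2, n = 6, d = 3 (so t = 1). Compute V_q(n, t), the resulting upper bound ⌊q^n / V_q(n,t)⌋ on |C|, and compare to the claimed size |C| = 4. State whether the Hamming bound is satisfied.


V_q(n, t) = 7, q^n = 64, Hamming bound = 9, |C| = 4 ≤ bound (satisfied).

Step 1: Compute V_q(n, t) = Σ_{j=0}^1 C(n, j) (q−1)^j.
  j = 0: C(6,0)·(1)^0 = 1·1 = 1.
  j = 1: C(6,1)·(1)^1 = 6·1 = 6.
  V_q(n, t) = 1 + 6 = 7.
Step 2: q^n = 2^6 = 64.
Step 3: Hamming bound ⌊q^n / V_q(n,t)⌋ = ⌊64/7⌋ = 9.
Step 4: Compare |C| = 4 to 9: satisfied.
The claimed |C| lies below the Hamming bound.


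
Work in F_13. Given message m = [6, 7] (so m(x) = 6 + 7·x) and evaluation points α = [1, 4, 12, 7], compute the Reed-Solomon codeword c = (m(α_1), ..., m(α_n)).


c = [0, 8, 12, 3]

Message polynomial: m(x) = 6 + 7·x (mod 13).
For each evaluation point α_i, compute m(α_i) mod 13:
  α_1 = 1: Horner steps 7 → 0, so m(1) = 0.
  α_2 = 4: Horner steps 7 → 8, so m(4) = 8.
  α_3 = 12: Horner steps 7 → 12, so m(12) = 12.
  α_4 = 7: Horner steps 7 → 3, so m(7) = 3.
Codeword c = [0, 8, 12, 3] ∈ F_13^4.


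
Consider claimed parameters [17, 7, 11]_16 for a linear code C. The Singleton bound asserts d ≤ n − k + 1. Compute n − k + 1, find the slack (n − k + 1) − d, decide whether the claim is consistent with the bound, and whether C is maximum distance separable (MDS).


Singleton RHS = n − k + 1 = 11, slack = 0, bound satisfied, MDS.

Singleton bound: d ≤ n − k + 1.
Here n = 17, k = 7, so n − k + 1 = 11.
Given d = 11, check d ≤ 11: YES.
Slack = (n − k + 1) − d = 0.
The code is MDS (slack = 0).
Description: the claimed parameters are [17, 7, 11]_16; such a code would be MDS (meets Singleton bound).


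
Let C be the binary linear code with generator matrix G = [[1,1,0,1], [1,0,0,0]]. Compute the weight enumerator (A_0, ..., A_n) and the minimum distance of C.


Weight distribution: A_0 = 1, A_1 = 1, A_2 = 1, A_3 = 1. Minimum distance d = 1.

Enumerate all 2^2 = 4 messages m ∈ F_2^2.
For each, compute codeword c = mG in F_2^4, then tally its weight.
  m = 00 → c = 0000, weight = 0.
  m = 10 → c = 1101, weight = 3.
  m = 01 → c = 1000, weight = 1.
  m = 11 → c = 0101, weight = 2.
Tally weights:
  weight 0: 1 codewords.
  weight 1: 1 codewords.
  weight 2: 1 codewords.
  weight 3: 1 codewords.
Minimum distance d = smallest w > 0 with A_w > 0 = 1.
Sanity: Σ A_w = 4 = 2^2 = 4 ✓.


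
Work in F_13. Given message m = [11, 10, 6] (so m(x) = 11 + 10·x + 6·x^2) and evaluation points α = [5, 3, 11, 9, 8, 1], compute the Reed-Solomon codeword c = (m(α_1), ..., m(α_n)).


c = [3, 4, 2, 2, 7, 1]

Message polynomial: m(x) = 11 + 10·x + 6·x^2 (mod 13).
For each evaluation point α_i, compute m(α_i) mod 13:
  α_1 = 5: Horner steps 6 → 1 → 3, so m(5) = 3.
  α_2 = 3: Horner steps 6 → 2 → 4, so m(3) = 4.
  α_3 = 11: Horner steps 6 → 11 → 2, so m(11) = 2.
  α_4 = 9: Horner steps 6 → 12 → 2, so m(9) = 2.
  α_5 = 8: Horner steps 6 → 6 → 7, so m(8) = 7.
  α_6 = 1: Horner steps 6 → 3 → 1, so m(1) = 1.
Codeword c = [3, 4, 2, 2, 7, 1] ∈ F_13^6.


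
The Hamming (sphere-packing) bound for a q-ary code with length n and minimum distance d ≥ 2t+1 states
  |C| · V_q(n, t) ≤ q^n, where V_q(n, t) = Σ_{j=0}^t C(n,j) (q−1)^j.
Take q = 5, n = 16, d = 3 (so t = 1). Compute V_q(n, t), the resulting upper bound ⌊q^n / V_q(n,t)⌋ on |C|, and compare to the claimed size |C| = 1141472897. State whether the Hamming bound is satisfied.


V_q(n, t) = 65, q^n = 152587890625, Hamming bound = 2347506009, |C| = 1141472897 ≤ bound (satisfied).

Step 1: Compute V_q(n, t) = Σ_{j=0}^1 C(n, j) (q−1)^j.
  j = 0: C(16,0)·(4)^0 = 1·1 = 1.
  j = 1: C(16,1)·(4)^1 = 16·4 = 64.
  V_q(n, t) = 1 + 64 = 65.
Step 2: q^n = 5^16 = 152587890625.
Step 3: Hamming bound ⌊q^n / V_q(n,t)⌋ = ⌊152587890625/65⌋ = 2347506009.
Step 4: Compare |C| = 1141472897 to 2347506009: satisfied.
The claimed |C| lies below the Hamming bound.


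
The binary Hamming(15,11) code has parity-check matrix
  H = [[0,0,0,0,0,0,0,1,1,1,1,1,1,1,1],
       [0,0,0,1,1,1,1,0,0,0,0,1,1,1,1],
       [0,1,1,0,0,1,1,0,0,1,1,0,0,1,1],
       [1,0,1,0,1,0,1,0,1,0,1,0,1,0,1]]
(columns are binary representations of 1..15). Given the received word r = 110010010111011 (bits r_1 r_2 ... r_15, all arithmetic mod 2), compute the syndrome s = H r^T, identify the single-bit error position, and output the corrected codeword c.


s = (0, 0, 1, 0)^T, error position = 2, corrected codeword c = 100010010111011

Compute s = H r^T mod 2 one row at a time:
  s_1 = 1 + 0 + 1 + 1 + 1 + 0 + 1 + 1 = 6 ≡ 0 (mod 2).
  s_2 = 0 + 1 + 0 + 0 + 1 + 0 + 1 + 1 = 4 ≡ 0 (mod 2).
  s_3 = 1 + 0 + 0 + 0 + 1 + 1 + 1 + 1 = 5 ≡ 1 (mod 2).
  s_4 = 1 + 0 + 1 + 0 + 0 + 1 + 0 + 1 = 4 ≡ 0 (mod 2).
s = (0, 0, 1, 0)^T — this equals column 2 of H (binary 0010), so error is at position 2.
Correct: flip bit 2 of r = 110010010111011 to get c = 100010010111011.


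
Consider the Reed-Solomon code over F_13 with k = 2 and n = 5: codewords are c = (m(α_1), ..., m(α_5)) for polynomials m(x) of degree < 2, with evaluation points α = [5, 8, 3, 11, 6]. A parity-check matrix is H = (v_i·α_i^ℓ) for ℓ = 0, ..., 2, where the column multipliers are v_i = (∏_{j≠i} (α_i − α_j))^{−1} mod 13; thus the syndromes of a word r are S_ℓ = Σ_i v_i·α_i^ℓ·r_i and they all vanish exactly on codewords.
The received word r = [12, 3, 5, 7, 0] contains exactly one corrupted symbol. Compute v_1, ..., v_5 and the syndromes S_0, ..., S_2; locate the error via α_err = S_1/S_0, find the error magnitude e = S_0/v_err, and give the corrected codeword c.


S = (1, 6, 10), error at position 5, error magnitude e = 4, c = [12, 3, 5, 7, 9].

Step 1: column multipliers v_i = (∏_{j≠i}(α_i − α_j))^{−1} mod 13.
  i = 1 (α = 5): (5−8)(5−3)(5−11)(5−6) = (−3)·2·(−6)·(−1) = −36 ≡ 3, so v_1 = 3^{−1} = 9 (mod 13).
  i = 2 (α = 8): (8−5)(8−3)(8−11)(8−6) = 3·5·(−3)·2 = −90 ≡ 1, so v_2 = 1^{−1} = 1 (mod 13).
  i = 3 (α = 3): (3−5)(3−8)(3−11)(3−6) = (−2)·(−5)·(−8)·(−3) = 240 ≡ 6, so v_3 = 6^{−1} = 11 (mod 13).
  i = 4 (α = 11): (11−5)(11−8)(11−3)(11−6) = 6·3·8·5 = 720 ≡ 5, so v_4 = 5^{−1} = 8 (mod 13).
  i = 5 (α = 6): (6−5)(6−8)(6−3)(6−11) = 1·(−2)·3·(−5) = 30 ≡ 4, so v_5 = 4^{−1} = 10 (mod 13).
  v = [9, 1, 11, 8, 10].
Step 2: syndromes of r = [12, 3, 5, 7, 0] (all sums mod 13).
  S_0 = Σ v_i r_i = 9·12 + 1·3 + 11·5 + 8·7 + 10·0 = 222 ≡ 1.
  S_1 = Σ v_i α_i r_i = 9·5·12 + 1·8·3 + 11·3·5 + 8·11·7 + 10·6·0 = 1345 ≡ 6.
  α_i^2 mod 13 = [12, 12, 9, 4, 10].
  S_2 = Σ v_i α_i^2 r_i = 9·12·12 + 1·12·3 + 11·9·5 + 8·4·7 + 10·10·0 = 2051 ≡ 10.
  S = (1, 6, 10) ≠ 0, so r is not a codeword (an error is present).
Step 3: locate the error. For a single error e at position i, S_ℓ = v_i·e·α_i^ℓ, so α_err = S_1/S_0.
  S_0^{−1} = 1^{−1} = 1 (mod 13), so α_err = 6·1 = 6 ≡ 6 = α_5. Error position i = 5.
  Consistency check: S_2/S_1 = 10·11 = 110 ≡ 6 = α_err ✓ (single-error assumption holds).
Step 4: error magnitude e = S_0/v_5 = S_0·∏_{j≠5}(α_5 − α_j) = 1·4 = 4 ≡ 4 (mod 13).
Step 5: correct position 5: c_5 = r_5 − e = 0 − 4 ≡ 9 (mod 13). Hence c = [12, 3, 5, 7, 9].
  Check: interpolating c through the α_i gives m(x) = 1 + 10·x (degree < 2) with m(α_i) = c_i for every i, so c is indeed a codeword.


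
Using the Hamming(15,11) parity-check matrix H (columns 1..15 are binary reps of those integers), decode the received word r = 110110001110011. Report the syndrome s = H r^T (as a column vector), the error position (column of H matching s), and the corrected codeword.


s = (1, 0, 1, 1)^T, error position = 11, corrected codeword c = 110110001100011

Compute s = H r^T mod 2 one row at a time:
  s_1 = 0 + 1 + 1 + 1 + 0 + 0 + 1 + 1 = 5 ≡ 1 (mod 2).
  s_2 = 1 + 1 + 0 + 0 + 0 + 0 + 1 + 1 = 4 ≡ 0 (mod 2).
  s_3 = 1 + 0 + 0 + 0 + 1 + 1 + 1 + 1 = 5 ≡ 1 (mod 2).
  s_4 = 1 + 0 + 1 + 0 + 1 + 1 + 0 + 1 = 5 ≡ 1 (mod 2).
s = (1, 0, 1, 1)^T — this equals column 11 of H (binary 1011), so error is at position 11.
Correct: flip bit 11 of r = 110110001110011 to get c = 110110001100011.


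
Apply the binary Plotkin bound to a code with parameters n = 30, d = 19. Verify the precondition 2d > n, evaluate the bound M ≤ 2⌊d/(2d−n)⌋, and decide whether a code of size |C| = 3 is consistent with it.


Plotkin bound M ≤ 4; given |C| = 3 ≤ bound (satisfied).

Check applicability: 2d = 38, n = 30.
2d − n = 8 > 0, so Plotkin applies.
Compute d/(2d−n) = 19/8 ≈ 2.3750.
⌊d/(2d−n)⌋ = 2.
Plotkin bound: M ≤ 2·2 = 4.
Given |C| = 3, check: satisfied.
This |C| is below the Plotkin bound.


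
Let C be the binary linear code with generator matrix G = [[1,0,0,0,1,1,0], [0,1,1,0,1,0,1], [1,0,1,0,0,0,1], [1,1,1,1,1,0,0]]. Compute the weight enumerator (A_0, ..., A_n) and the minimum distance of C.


Weight distribution: A_0 = 1, A_2 = 2, A_3 = 4, A_4 = 5, A_5 = 4. Minimum distance d = 2.

Enumerate all 2^4 = 16 messages m ∈ F_2^4.
For each, compute codeword c = mG in F_2^7, then tally its weight.
  m = 0000 → c = 0000000, weight = 0.
  m = 1000 → c = 1000110, weight = 3.
  m = 0100 → c = 0110101, weight = 4.
  m = 1100 → c = 1110011, weight = 5.
  m = 0010 → c = 1010001, weight = 3.
  m = 1010 → c = 0010111, weight = 4.
  m = 0110 → c = 1100100, weight = 3.
  m = 1110 → c = 0100010, weight = 2.
  m = 0001 → c = 1111100, weight = 5.
  m = 1001 → c = 0111010, weight = 4.
  m = 0101 → c = 1001001, weight = 3.
  m = 1101 → c = 0001111, weight = 4.
  m = 0011 → c = 0101101, weight = 4.
  m = 1011 → c = 1101011, weight = 5.
  m = 0111 → c = 0011000, weight = 2.
  m = 1111 → c = 1011110, weight = 5.
Tally weights:
  weight 0: 1 codewords.
  weight 2: 2 codewords.
  weight 3: 4 codewords.
  weight 4: 5 codewords.
  weight 5: 4 codewords.
Minimum distance d = smallest w > 0 with A_w > 0 = 2.
Sanity: Σ A_w = 16 = 2^4 = 16 ✓.


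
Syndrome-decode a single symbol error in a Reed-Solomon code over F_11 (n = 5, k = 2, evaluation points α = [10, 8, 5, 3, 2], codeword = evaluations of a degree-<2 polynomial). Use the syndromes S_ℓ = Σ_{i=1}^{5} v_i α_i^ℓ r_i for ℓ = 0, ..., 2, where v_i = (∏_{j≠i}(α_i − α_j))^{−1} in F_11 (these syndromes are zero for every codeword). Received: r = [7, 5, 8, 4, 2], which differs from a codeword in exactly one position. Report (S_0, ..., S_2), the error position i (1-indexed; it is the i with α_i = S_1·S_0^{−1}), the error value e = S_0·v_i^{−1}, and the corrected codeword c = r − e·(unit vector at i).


S = (5, 7, 1), error at position 2, error magnitude e = 2, c = [7, 3, 8, 4, 2].

Step 1: column multipliers v_i = (∏_{j≠i}(α_i − α_j))^{−1} mod 11.
  i = 1 (α = 10): (10−8)(10−5)(10−3)(10−2) = 2·5·7·8 = 560 ≡ 10, so v_1 = 10^{−1} = 10 (mod 11).
  i = 2 (α = 8): (8−10)(8−5)(8−3)(8−2) = (−2)·3·5·6 = −180 ≡ 7, so v_2 = 7^{−1} = 8 (mod 11).
  i = 3 (α = 5): (5−10)(5−8)(5−3)(5−2) = (−5)·(−3)·2·3 = 90 ≡ 2, so v_3 = 2^{−1} = 6 (mod 11).
  i = 4 (α = 3): (3−10)(3−8)(3−5)(3−2) = (−7)·(−5)·(−2)·1 = −70 ≡ 7, so v_4 = 7^{−1} = 8 (mod 11).
  i = 5 (α = 2): (2−10)(2−8)(2−5)(2−3) = (−8)·(−6)·(−3)·(−1) = 144 ≡ 1, so v_5 = 1^{−1} = 1 (mod 11).
  v = [10, 8, 6, 8, 1].
Step 2: syndromes of r = [7, 5, 8, 4, 2] (all sums mod 11).
  S_0 = Σ v_i r_i = 10·7 + 8·5 + 6·8 + 8·4 + 1·2 = 192 ≡ 5.
  S_1 = Σ v_i α_i r_i = 10·10·7 + 8·8·5 + 6·5·8 + 8·3·4 + 1·2·2 = 1360 ≡ 7.
  α_i^2 mod 11 = [1, 9, 3, 9, 4].
  S_2 = Σ v_i α_i^2 r_i = 10·1·7 + 8·9·5 + 6·3·8 + 8·9·4 + 1·4·2 = 870 ≡ 1.
  S = (5, 7, 1) ≠ 0, so r is not a codeword (an error is present).
Step 3: locate the error. For a single error e at position i, S_ℓ = v_i·e·α_i^ℓ, so α_err = S_1/S_0.
  S_0^{−1} = 5^{−1} = 9 (mod 11), so α_err = 7·9 = 63 ≡ 8 = α_2. Error position i = 2.
  Consistency check: S_2/S_1 = 1·8 = 8 ≡ 8 = α_err ✓ (single-error assumption holds).
Step 4: error magnitude e = S_0/v_2 = S_0·∏_{j≠2}(α_2 − α_j) = 5·7 = 35 ≡ 2 (mod 11).
Step 5: correct position 2: c_2 = r_2 − e = 5 − 2 ≡ 3 (mod 11). Hence c = [7, 3, 8, 4, 2].
  Check: interpolating c through the α_i gives m(x) = 9 + 2·x (degree < 2) with m(α_i) = c_i for every i, so c is indeed a codeword.


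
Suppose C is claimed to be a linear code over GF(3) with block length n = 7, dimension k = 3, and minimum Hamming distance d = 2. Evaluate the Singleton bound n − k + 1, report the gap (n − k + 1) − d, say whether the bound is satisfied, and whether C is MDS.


Singleton RHS = n − k + 1 = 5, slack = 3, bound satisfied, not MDS.

Singleton bound: d ≤ n − k + 1.
Here n = 7, k = 3, so n − k + 1 = 5.
Given d = 2, check d ≤ 5: YES.
Slack = (n − k + 1) − d = 3.
The code is NOT MDS (slack = 3 > 0).
Description: the claimed parameters are [7, 3, 2]_3; such a code would be non-MDS.


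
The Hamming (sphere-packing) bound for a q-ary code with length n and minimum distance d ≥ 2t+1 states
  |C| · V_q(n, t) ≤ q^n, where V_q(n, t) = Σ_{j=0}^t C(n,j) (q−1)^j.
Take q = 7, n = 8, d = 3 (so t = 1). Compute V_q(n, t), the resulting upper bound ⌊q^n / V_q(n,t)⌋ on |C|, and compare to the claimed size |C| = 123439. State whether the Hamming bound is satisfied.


V_q(n, t) = 49, q^n = 5764801, Hamming bound = 117649, |C| = 123439 > bound (violated).

Step 1: Compute V_q(n, t) = Σ_{j=0}^1 C(n, j) (q−1)^j.
  j = 0: C(8,0)·(6)^0 = 1·1 = 1.
  j = 1: C(8,1)·(6)^1 = 8·6 = 48.
  V_q(n, t) = 1 + 48 = 49.
Step 2: q^n = 7^8 = 5764801.
Step 3: Hamming bound ⌊q^n / V_q(n,t)⌋ = ⌊5764801/49⌋ = 117649.
Step 4: Compare |C| = 123439 to 117649: violated.
The claimed |C| lies above the Hamming bound, so no 7-ary code of length 8 with d ≥ 3 can have 123439 codewords.


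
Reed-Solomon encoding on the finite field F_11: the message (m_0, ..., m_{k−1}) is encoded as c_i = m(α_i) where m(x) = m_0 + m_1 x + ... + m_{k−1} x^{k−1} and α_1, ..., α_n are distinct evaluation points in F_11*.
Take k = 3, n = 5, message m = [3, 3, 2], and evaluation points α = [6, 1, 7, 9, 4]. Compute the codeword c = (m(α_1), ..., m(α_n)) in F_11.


c = [5, 8, 1, 5, 3]

Message polynomial: m(x) = 3 + 3·x + 2·x^2 (mod 11).
For each evaluation point α_i, compute m(α_i) mod 11:
  α_1 = 6: Horner steps 2 → 4 → 5, so m(6) = 5.
  α_2 = 1: Horner steps 2 → 5 → 8, so m(1) = 8.
  α_3 = 7: Horner steps 2 → 6 → 1, so m(7) = 1.
  α_4 = 9: Horner steps 2 → 10 → 5, so m(9) = 5.
  α_5 = 4: Horner steps 2 → 0 → 3, so m(4) = 3.
Codeword c = [5, 8, 1, 5, 3] ∈ F_11^5.


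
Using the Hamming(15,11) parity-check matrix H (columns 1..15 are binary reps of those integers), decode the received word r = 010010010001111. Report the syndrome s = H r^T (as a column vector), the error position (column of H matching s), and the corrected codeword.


s = (1, 1, 1, 1)^T, error position = 15, corrected codeword c = 010010010001110

Compute s = H r^T mod 2 one row at a time:
  s_1 = 1 + 0 + 0 + 0 + 1 + 1 + 1 + 1 = 5 ≡ 1 (mod 2).
  s_2 = 0 + 1 + 0 + 0 + 1 + 1 + 1 + 1 = 5 ≡ 1 (mod 2).
  s_3 = 1 + 0 + 0 + 0 + 0 + 0 + 1 + 1 = 3 ≡ 1 (mod 2).
  s_4 = 0 + 0 + 1 + 0 + 0 + 0 + 1 + 1 = 3 ≡ 1 (mod 2).
s = (1, 1, 1, 1)^T — this equals column 15 of H (binary 1111), so error is at position 15.
Correct: flip bit 15 of r = 010010010001111 to get c = 010010010001110.


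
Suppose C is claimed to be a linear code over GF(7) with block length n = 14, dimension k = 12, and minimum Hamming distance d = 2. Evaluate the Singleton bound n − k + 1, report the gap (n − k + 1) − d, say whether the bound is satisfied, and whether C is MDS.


Singleton RHS = n − k + 1 = 3, slack = 1, bound satisfied, not MDS.

Singleton bound: d ≤ n − k + 1.
Here n = 14, k = 12, so n − k + 1 = 3.
Given d = 2, check d ≤ 3: YES.
Slack = (n − k + 1) − d = 1.
The code is NOT MDS (slack = 1 > 0).
Description: the claimed parameters are [14, 12, 2]_7; such a code would be non-MDS.


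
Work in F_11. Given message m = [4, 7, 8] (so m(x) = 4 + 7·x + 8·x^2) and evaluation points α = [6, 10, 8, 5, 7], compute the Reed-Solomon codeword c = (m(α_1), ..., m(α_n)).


c = [4, 5, 0, 8, 5]

Message polynomial: m(x) = 4 + 7·x + 8·x^2 (mod 11).
For each evaluation point α_i, compute m(α_i) mod 11:
  α_1 = 6: Horner steps 8 → 0 → 4, so m(6) = 4.
  α_2 = 10: Horner steps 8 → 10 → 5, so m(10) = 5.
  α_3 = 8: Horner steps 8 → 5 → 0, so m(8) = 0.
  α_4 = 5: Horner steps 8 → 3 → 8, so m(5) = 8.
  α_5 = 7: Horner steps 8 → 8 → 5, so m(7) = 5.
Codeword c = [4, 5, 0, 8, 5] ∈ F_11^5.


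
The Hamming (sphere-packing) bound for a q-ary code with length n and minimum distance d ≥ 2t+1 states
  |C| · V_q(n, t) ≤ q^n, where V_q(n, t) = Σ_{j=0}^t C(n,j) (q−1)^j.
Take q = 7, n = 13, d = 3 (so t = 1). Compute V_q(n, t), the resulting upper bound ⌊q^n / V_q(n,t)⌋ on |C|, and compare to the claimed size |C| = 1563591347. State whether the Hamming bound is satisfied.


V_q(n, t) = 79, q^n = 96889010407, Hamming bound = 1226443169, |C| = 1563591347 > bound (violated).

Step 1: Compute V_q(n, t) = Σ_{j=0}^1 C(n, j) (q−1)^j.
  j = 0: C(13,0)·(6)^0 = 1·1 = 1.
  j = 1: C(13,1)·(6)^1 = 13·6 = 78.
  V_q(n, t) = 1 + 78 = 79.
Step 2: q^n = 7^13 = 96889010407.
Step 3: Hamming bound ⌊q^n / V_q(n,t)⌋ = ⌊96889010407/79⌋ = 1226443169.
Step 4: Compare |C| = 1563591347 to 1226443169: violated.
The claimed |C| lies above the Hamming bound, so no 7-ary code of length 13 with d ≥ 3 can have 1563591347 codewords.


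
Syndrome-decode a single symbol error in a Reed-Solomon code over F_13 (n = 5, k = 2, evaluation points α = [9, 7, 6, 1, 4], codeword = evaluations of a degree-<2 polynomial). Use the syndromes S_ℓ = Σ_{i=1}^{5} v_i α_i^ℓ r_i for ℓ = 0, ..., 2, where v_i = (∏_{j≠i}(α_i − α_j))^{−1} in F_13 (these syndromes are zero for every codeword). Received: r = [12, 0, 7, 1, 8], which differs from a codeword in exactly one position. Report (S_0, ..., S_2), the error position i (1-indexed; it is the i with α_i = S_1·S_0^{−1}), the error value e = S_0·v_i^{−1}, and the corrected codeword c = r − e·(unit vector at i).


S = (10, 10, 10), error at position 4, error magnitude e = 11, c = [12, 0, 7, 3, 8].

Step 1: column multipliers v_i = (∏_{j≠i}(α_i − α_j))^{−1} mod 13.
  i = 1 (α = 9): (9−7)(9−6)(9−1)(9−4) = 2·3·8·5 = 240 ≡ 6, so v_1 = 6^{−1} = 11 (mod 13).
  i = 2 (α = 7): (7−9)(7−6)(7−1)(7−4) = (−2)·1·6·3 = −36 ≡ 3, so v_2 = 3^{−1} = 9 (mod 13).
  i = 3 (α = 6): (6−9)(6−7)(6−1)(6−4) = (−3)·(−1)·5·2 = 30 ≡ 4, so v_3 = 4^{−1} = 10 (mod 13).
  i = 4 (α = 1): (1−9)(1−7)(1−6)(1−4) = (−8)·(−6)·(−5)·(−3) = 720 ≡ 5, so v_4 = 5^{−1} = 8 (mod 13).
  i = 5 (α = 4): (4−9)(4−7)(4−6)(4−1) = (−5)·(−3)·(−2)·3 = −90 ≡ 1, so v_5 = 1^{−1} = 1 (mod 13).
  v = [11, 9, 10, 8, 1].
Step 2: syndromes of r = [12, 0, 7, 1, 8] (all sums mod 13).
  S_0 = Σ v_i r_i = 11·12 + 9·0 + 10·7 + 8·1 + 1·8 = 218 ≡ 10.
  S_1 = Σ v_i α_i r_i = 11·9·12 + 9·7·0 + 10·6·7 + 8·1·1 + 1·4·8 = 1648 ≡ 10.
  α_i^2 mod 13 = [3, 10, 10, 1, 3].
  S_2 = Σ v_i α_i^2 r_i = 11·3·12 + 9·10·0 + 10·10·7 + 8·1·1 + 1·3·8 = 1128 ≡ 10.
  S = (10, 10, 10) ≠ 0, so r is not a codeword (an error is present).
Step 3: locate the error. For a single error e at position i, S_ℓ = v_i·e·α_i^ℓ, so α_err = S_1/S_0.
  S_0^{−1} = 10^{−1} = 4 (mod 13), so α_err = 10·4 = 40 ≡ 1 = α_4. Error position i = 4.
  Consistency check: S_2/S_1 = 10·4 = 40 ≡ 1 = α_err ✓ (single-error assumption holds).
Step 4: error magnitude e = S_0/v_4 = S_0·∏_{j≠4}(α_4 − α_j) = 10·5 = 50 ≡ 11 (mod 13).
Step 5: correct position 4: c_4 = r_4 − e = 1 − 11 ≡ 3 (mod 13). Hence c = [12, 0, 7, 3, 8].
  Check: interpolating c through the α_i gives m(x) = 10 + 6·x (degree < 2) with m(α_i) = c_i for every i, so c is indeed a codeword.


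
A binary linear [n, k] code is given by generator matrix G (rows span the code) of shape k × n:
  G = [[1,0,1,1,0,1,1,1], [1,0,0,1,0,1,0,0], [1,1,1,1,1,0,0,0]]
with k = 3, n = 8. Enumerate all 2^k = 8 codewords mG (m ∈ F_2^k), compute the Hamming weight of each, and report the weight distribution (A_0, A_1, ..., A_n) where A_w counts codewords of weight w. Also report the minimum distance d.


Weight distribution: A_0 = 1, A_3 = 2, A_4 = 1, A_5 = 2, A_6 = 2. Minimum distance d = 3.

Enumerate all 2^3 = 8 messages m ∈ F_2^3.
For each, compute codeword c = mG in F_2^8, then tally its weight.
  m = 000 → c = 00000000, weight = 0.
  m = 100 → c = 10110111, weight = 6.
  m = 010 → c = 10010100, weight = 3.
  m = 110 → c = 00100011, weight = 3.
  m = 001 → c = 11111000, weight = 5.
  m = 101 → c = 01001111, weight = 5.
  m = 011 → c = 01101100, weight = 4.
  m = 111 → c = 11011011, weight = 6.
Tally weights:
  weight 0: 1 codewords.
  weight 3: 2 codewords.
  weight 4: 1 codewords.
  weight 5: 2 codewords.
  weight 6: 2 codewords.
Minimum distance d = smallest w > 0 with A_w > 0 = 3.
Sanity: Σ A_w = 8 = 2^3 = 8 ✓.


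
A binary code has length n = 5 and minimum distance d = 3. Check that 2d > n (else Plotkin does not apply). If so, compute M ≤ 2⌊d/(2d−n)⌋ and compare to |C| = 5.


Plotkin bound M ≤ 6; given |C| = 5 ≤ bound (satisfied).

Check applicability: 2d = 6, n = 5.
2d − n = 1 > 0, so Plotkin applies.
Compute d/(2d−n) = 3/1 ≈ 3.0000.
⌊d/(2d−n)⌋ = 3.
Plotkin bound: M ≤ 2·3 = 6.
Given |C| = 5, check: satisfied.
This |C| is below the Plotkin bound.
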